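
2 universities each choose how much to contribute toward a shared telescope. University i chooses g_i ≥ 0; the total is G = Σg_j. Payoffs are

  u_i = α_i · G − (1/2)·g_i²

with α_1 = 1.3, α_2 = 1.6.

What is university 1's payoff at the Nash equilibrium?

University i's FOC: ∂u_i/∂g_i = α_i − g_i = 0, so g_i* = α_i.
NE contributions = (1.3, 1.6); G = 2.9.
u_1 = α_1·G − ½·(g_1)² = 1.3·2.9 − ½·1.3² = 2.925.

2.925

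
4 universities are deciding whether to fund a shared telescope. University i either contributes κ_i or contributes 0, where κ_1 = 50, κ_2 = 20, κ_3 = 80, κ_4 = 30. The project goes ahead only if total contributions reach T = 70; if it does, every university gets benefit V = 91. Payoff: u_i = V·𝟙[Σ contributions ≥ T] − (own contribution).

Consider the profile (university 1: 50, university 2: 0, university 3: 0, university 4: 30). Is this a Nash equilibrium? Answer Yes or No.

Yes

Total = 80 ≥ 70: provided.
University 1 (pledges 50, payoff 41): dropping to 0 → total 30, payoff 0. No gain.
University 2 (pledges 0, payoff 91): pledging 20 → total 100, payoff 71. No gain.
University 3 (pledges 0, payoff 91): pledging 80 → total 160, payoff 11. No gain.
University 4 (pledges 30, payoff 61): dropping to 0 → total 50, payoff 0. No gain.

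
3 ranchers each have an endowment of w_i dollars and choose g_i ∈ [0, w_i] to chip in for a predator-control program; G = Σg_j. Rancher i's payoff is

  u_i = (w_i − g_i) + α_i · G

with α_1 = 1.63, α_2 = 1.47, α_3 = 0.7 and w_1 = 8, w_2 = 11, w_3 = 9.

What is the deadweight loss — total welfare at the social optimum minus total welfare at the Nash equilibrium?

∂u_i/∂g_i = α_i − 1, so rancher i contributes w_i if α_i > 1, else 0.
α_i > 1 for i ∈ {1, 2}; NE contributions (8, 11, 0), G = 19.
W^NE = Σw_i − G^NE + (Σα_i)·G^NE = 28 + 2.8·19 = 81.2.
Planner: ∂(Σu_j)/∂g_i = Σα_j − 1 = 2.8 > 0, so everyone contributes w_i; G^SO = 28, W^SO = 28 + 2.8·28 = 106.4.
Deadweight loss = 25.2.

25.2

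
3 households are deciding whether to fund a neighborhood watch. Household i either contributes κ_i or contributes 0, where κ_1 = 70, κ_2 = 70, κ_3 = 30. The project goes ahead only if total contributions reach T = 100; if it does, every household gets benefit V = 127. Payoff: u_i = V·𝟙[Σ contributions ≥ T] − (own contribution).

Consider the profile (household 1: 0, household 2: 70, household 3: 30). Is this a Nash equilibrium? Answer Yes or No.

Total = 100 ≥ 100: provided.
Household 1 (pledges 0, payoff 127): pledging 70 → total 170, payoff 57. No gain.
Household 2 (pledges 70, payoff 57): dropping to 0 → total 30, payoff 0. No gain.
Household 3 (pledges 30, payoff 97): dropping to 0 → total 70, payoff 0. No gain.

Yes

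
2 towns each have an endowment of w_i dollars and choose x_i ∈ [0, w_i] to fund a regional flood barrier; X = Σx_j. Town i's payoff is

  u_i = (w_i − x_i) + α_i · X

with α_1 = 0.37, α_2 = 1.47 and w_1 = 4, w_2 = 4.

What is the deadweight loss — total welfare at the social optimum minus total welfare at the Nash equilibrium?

3.36

∂u_i/∂x_i = α_i − 1, so town i contributes w_i if α_i > 1, else 0.
α_i > 1 for i ∈ {2}; NE contributions (0, 4), X = 4.
W^NE = Σw_i − X^NE + (Σα_i)·X^NE = 8 + 0.84·4 = 11.36.
Planner: ∂(Σu_j)/∂x_i = Σα_j − 1 = 0.84 > 0, so everyone contributes w_i; X^SO = 8, W^SO = 8 + 0.84·8 = 14.72.
Deadweight loss = 3.36.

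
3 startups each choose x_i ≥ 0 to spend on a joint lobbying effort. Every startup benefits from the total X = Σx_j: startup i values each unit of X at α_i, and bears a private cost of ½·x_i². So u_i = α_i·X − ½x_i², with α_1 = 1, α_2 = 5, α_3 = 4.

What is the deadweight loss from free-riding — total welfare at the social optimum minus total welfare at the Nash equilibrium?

71

Startup i's FOC: ∂u_i/∂x_i = α_i − x_i = 0, so x_i* = α_i.
NE contributions = (1, 5, 4); X = 10.
W^NE = (Σα)·X − ½Σα_i² = 10² − ½·42 = 79.
Planner sets x_i = Σα_j = 10 for every i, so X^SO = 3·10 = 30.
W^SO = (Σα)·X^SO − ½·3·(Σα)² = (3/2)·10² = 150.
Deadweight loss = W^SO − W^NE = 71.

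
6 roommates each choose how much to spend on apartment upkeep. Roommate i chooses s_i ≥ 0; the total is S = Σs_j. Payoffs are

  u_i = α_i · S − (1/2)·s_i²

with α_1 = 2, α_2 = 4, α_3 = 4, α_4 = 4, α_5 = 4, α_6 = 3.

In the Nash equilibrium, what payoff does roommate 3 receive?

76

Roommate i's FOC: ∂u_i/∂s_i = α_i − s_i = 0, so s_i* = α_i.
NE contributions = (2, 4, 4, 4, 4, 3); S = 21.
u_3 = α_3·S − ½·(s_3)² = 4·21 − ½·4² = 76.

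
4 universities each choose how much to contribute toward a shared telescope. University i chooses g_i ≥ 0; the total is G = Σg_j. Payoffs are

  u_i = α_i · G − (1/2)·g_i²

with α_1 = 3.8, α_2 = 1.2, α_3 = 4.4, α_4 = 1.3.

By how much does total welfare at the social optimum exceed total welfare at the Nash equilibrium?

University i's FOC: ∂u_i/∂g_i = α_i − g_i = 0, so g_i* = α_i.
NE contributions = (3.8, 1.2, 4.4, 1.3); G = 10.7.
W^NE = (Σα)·G − ½Σα_i² = 10.7² − ½·36.93 = 96.025.
Planner sets g_i = Σα_j = 10.7 for every i, so G^SO = 4·10.7 = 42.8.
W^SO = (Σα)·G^SO − ½·4·(Σα)² = (4/2)·10.7² = 228.98.
Deadweight loss = W^SO − W^NE = 132.955.

132.955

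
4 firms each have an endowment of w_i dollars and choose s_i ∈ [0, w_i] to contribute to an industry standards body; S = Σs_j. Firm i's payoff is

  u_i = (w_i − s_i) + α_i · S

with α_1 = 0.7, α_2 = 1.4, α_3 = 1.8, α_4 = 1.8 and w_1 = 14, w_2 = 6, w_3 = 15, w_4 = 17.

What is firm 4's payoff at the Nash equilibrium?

∂u_i/∂s_i = α_i − 1, so firm i contributes w_i if α_i > 1, else 0.
α_i > 1 for i ∈ {2, 3, 4}; NE contributions (0, 6, 15, 17), S = 38.
u_4 = (17 − 17) + 1.8·38 = 68.4.

68.4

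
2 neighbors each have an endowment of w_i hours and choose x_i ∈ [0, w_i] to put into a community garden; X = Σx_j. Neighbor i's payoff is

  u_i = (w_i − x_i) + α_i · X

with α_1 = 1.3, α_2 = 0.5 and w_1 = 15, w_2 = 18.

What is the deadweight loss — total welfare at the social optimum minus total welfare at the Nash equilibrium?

14.4

∂u_i/∂x_i = α_i − 1, so neighbor i contributes w_i if α_i > 1, else 0.
α_i > 1 for i ∈ {1}; NE contributions (15, 0), X = 15.
W^NE = Σw_i − X^NE + (Σα_i)·X^NE = 33 + 0.8·15 = 45.
Planner: ∂(Σu_j)/∂x_i = Σα_j − 1 = 0.8 > 0, so everyone contributes w_i; X^SO = 33, W^SO = 33 + 0.8·33 = 59.4.
Deadweight loss = 14.4.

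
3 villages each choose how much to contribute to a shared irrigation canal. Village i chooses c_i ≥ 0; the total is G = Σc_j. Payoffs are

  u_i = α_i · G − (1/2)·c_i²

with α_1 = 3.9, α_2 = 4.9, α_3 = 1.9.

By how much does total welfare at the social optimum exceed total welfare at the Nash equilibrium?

78.66

Village i's FOC: ∂u_i/∂c_i = α_i − c_i = 0, so c_i* = α_i.
NE contributions = (3.9, 4.9, 1.9); G = 10.7.
W^NE = (Σα)·G − ½Σα_i² = 10.7² − ½·42.83 = 93.075.
Planner sets c_i = Σα_j = 10.7 for every i, so G^SO = 3·10.7 = 32.1.
W^SO = (Σα)·G^SO − ½·3·(Σα)² = (3/2)·10.7² = 171.735.
Deadweight loss = W^SO − W^NE = 78.66.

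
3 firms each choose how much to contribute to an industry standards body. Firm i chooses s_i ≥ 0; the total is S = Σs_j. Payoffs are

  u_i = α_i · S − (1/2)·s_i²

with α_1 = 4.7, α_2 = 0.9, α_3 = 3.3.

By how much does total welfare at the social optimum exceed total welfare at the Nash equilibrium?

56.5

Firm i's FOC: ∂u_i/∂s_i = α_i − s_i = 0, so s_i* = α_i.
NE contributions = (4.7, 0.9, 3.3); S = 8.9.
W^NE = (Σα)·S − ½Σα_i² = 8.9² − ½·33.79 = 62.315.
Planner sets s_i = Σα_j = 8.9 for every i, so S^SO = 3·8.9 = 26.7.
W^SO = (Σα)·S^SO − ½·3·(Σα)² = (3/2)·8.9² = 118.815.
Deadweight loss = W^SO − W^NE = 56.5.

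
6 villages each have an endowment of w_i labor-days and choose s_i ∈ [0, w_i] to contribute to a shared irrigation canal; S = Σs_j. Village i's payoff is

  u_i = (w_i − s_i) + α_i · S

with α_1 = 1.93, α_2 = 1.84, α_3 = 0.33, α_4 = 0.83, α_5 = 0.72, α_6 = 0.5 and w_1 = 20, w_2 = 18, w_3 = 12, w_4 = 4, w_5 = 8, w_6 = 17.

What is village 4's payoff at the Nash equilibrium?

35.54

∂u_i/∂s_i = α_i − 1, so village i contributes w_i if α_i > 1, else 0.
α_i > 1 for i ∈ {1, 2}; NE contributions (20, 18, 0, 0, 0, 0), S = 38.
u_4 = (4 − 0) + 0.83·38 = 35.54.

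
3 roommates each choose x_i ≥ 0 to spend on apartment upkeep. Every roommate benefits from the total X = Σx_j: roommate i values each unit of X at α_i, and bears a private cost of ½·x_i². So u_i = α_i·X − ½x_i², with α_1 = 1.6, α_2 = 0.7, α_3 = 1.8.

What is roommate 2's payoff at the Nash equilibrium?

Roommate i's FOC: ∂u_i/∂x_i = α_i − x_i = 0, so x_i* = α_i.
NE contributions = (1.6, 0.7, 1.8); X = 4.1.
u_2 = α_2·X − ½·(x_2)² = 0.7·4.1 − ½·0.7² = 2.625.

2.625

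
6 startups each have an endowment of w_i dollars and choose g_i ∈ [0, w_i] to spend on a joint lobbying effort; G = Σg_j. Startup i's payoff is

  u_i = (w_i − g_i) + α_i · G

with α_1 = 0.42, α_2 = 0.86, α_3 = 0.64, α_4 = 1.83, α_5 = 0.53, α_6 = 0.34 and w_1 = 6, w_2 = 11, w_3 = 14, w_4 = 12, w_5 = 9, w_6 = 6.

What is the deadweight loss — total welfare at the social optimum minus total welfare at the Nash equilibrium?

∂u_i/∂g_i = α_i − 1, so startup i contributes w_i if α_i > 1, else 0.
α_i > 1 for i ∈ {4}; NE contributions (0, 0, 0, 12, 0, 0), G = 12.
W^NE = Σw_i − G^NE + (Σα_i)·G^NE = 58 + 3.62·12 = 101.44.
Planner: ∂(Σu_j)/∂g_i = Σα_j − 1 = 3.62 > 0, so everyone contributes w_i; G^SO = 58, W^SO = 58 + 3.62·58 = 267.96.
Deadweight loss = 166.52.

166.52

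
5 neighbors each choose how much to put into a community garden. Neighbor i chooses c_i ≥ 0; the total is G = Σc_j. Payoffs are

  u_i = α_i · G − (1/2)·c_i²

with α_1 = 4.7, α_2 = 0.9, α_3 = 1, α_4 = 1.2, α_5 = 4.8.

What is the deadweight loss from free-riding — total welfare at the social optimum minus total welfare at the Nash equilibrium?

Neighbor i's FOC: ∂u_i/∂c_i = α_i − c_i = 0, so c_i* = α_i.
NE contributions = (4.7, 0.9, 1, 1.2, 4.8); G = 12.6.
W^NE = (Σα)·G − ½Σα_i² = 12.6² − ½·48.38 = 134.57.
Planner sets c_i = Σα_j = 12.6 for every i, so G^SO = 5·12.6 = 63.
W^SO = (Σα)·G^SO − ½·5·(Σα)² = (5/2)·12.6² = 396.9.
Deadweight loss = W^SO − W^NE = 262.33.

262.33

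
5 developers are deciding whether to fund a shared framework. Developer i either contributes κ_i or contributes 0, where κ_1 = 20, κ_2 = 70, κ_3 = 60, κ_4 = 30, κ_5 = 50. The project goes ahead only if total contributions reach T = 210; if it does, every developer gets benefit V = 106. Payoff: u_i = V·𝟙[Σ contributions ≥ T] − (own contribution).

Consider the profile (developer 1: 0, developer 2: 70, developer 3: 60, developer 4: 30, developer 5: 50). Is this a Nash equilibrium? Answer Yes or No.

Yes

Total = 210 ≥ 210: provided.
Developer 1 (pledges 0, payoff 106): pledging 20 → total 230, payoff 86. No gain.
Developer 2 (pledges 70, payoff 36): dropping to 0 → total 140, payoff 0. No gain.
Developer 3 (pledges 60, payoff 46): dropping to 0 → total 150, payoff 0. No gain.
Developer 4 (pledges 30, payoff 76): dropping to 0 → total 180, payoff 0. No gain.
Developer 5 (pledges 50, payoff 56): dropping to 0 → total 160, payoff 0. No gain.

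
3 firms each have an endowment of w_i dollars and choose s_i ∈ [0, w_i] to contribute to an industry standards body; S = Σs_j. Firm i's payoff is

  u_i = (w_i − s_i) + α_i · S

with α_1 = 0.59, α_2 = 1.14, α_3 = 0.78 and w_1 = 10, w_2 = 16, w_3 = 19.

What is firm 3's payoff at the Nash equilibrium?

31.48

∂u_i/∂s_i = α_i − 1, so firm i contributes w_i if α_i > 1, else 0.
α_i > 1 for i ∈ {2}; NE contributions (0, 16, 0), S = 16.
u_3 = (19 − 0) + 0.78·16 = 31.48.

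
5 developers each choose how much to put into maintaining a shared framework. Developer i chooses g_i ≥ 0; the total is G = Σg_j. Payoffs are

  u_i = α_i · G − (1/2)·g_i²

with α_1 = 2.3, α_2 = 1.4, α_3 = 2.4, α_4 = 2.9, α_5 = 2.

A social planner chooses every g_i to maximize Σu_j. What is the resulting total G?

Planner FOC: ∂(Σu_j)/∂g_i = (Σα_j) − g_i = 0, so g_i^SO = Σα_j = 11 for every i; G^SO = 55.

55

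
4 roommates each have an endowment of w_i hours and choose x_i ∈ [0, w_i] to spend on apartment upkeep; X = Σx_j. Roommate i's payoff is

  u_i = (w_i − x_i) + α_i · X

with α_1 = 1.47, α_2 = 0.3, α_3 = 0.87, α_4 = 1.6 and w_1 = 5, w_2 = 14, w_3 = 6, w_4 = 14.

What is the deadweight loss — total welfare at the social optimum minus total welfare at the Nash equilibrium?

64.8

∂u_i/∂x_i = α_i − 1, so roommate i contributes w_i if α_i > 1, else 0.
α_i > 1 for i ∈ {1, 4}; NE contributions (5, 0, 0, 14), X = 19.
W^NE = Σw_i − X^NE + (Σα_i)·X^NE = 39 + 3.24·19 = 100.56.
Planner: ∂(Σu_j)/∂x_i = Σα_j − 1 = 3.24 > 0, so everyone contributes w_i; X^SO = 39, W^SO = 39 + 3.24·39 = 165.36.
Deadweight loss = 64.8.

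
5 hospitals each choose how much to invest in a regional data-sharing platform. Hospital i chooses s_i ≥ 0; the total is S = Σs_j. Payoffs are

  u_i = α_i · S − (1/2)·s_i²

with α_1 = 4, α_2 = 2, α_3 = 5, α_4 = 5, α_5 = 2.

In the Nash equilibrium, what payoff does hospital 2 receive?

Hospital i's FOC: ∂u_i/∂s_i = α_i − s_i = 0, so s_i* = α_i.
NE contributions = (4, 2, 5, 5, 2); S = 18.
u_2 = α_2·S − ½·(s_2)² = 2·18 − ½·2² = 34.

34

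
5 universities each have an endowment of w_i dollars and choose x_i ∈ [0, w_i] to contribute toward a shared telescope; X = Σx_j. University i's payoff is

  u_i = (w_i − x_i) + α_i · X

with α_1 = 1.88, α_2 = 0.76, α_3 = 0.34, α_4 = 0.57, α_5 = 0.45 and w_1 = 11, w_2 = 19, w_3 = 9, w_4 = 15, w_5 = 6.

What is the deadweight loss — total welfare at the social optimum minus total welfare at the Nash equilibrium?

147

∂u_i/∂x_i = α_i − 1, so university i contributes w_i if α_i > 1, else 0.
α_i > 1 for i ∈ {1}; NE contributions (11, 0, 0, 0, 0), X = 11.
W^NE = Σw_i − X^NE + (Σα_i)·X^NE = 60 + 3·11 = 93.
Planner: ∂(Σu_j)/∂x_i = Σα_j − 1 = 3 > 0, so everyone contributes w_i; X^SO = 60, W^SO = 60 + 3·60 = 240.
Deadweight loss = 147.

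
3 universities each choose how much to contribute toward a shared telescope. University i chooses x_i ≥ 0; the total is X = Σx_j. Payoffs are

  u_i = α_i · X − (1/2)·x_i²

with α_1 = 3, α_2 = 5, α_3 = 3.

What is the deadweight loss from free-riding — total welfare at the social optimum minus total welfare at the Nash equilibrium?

82

University i's FOC: ∂u_i/∂x_i = α_i − x_i = 0, so x_i* = α_i.
NE contributions = (3, 5, 3); X = 11.
W^NE = (Σα)·X − ½Σα_i² = 11² − ½·43 = 99.5.
Planner sets x_i = Σα_j = 11 for every i, so X^SO = 3·11 = 33.
W^SO = (Σα)·X^SO − ½·3·(Σα)² = (3/2)·11² = 181.5.
Deadweight loss = W^SO − W^NE = 82.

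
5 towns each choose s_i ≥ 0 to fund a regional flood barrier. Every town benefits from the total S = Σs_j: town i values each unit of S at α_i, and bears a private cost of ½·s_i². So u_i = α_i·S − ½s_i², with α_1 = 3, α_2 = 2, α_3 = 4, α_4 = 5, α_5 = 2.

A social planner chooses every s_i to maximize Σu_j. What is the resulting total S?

80

Planner FOC: ∂(Σu_j)/∂s_i = (Σα_j) − s_i = 0, so s_i^SO = Σα_j = 16 for every i; S^SO = 80.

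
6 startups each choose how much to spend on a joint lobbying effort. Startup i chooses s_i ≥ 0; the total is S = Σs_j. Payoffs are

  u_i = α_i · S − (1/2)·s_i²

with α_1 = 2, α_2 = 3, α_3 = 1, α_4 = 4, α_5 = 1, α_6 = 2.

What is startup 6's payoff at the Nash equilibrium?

24

Startup i's FOC: ∂u_i/∂s_i = α_i − s_i = 0, so s_i* = α_i.
NE contributions = (2, 3, 1, 4, 1, 2); S = 13.
u_6 = α_6·S − ½·(s_6)² = 2·13 − ½·2² = 24.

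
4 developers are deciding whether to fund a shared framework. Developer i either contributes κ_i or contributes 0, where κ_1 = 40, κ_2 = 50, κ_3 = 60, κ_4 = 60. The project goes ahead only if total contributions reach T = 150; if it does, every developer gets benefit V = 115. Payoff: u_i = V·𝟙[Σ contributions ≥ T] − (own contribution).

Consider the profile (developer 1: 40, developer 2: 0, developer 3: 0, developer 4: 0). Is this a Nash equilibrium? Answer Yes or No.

No

Total = 40 < 150: not provided.
Developer 1 (pledges 40, payoff -40): dropping to 0 → total 0, payoff 0. Profitable deviation.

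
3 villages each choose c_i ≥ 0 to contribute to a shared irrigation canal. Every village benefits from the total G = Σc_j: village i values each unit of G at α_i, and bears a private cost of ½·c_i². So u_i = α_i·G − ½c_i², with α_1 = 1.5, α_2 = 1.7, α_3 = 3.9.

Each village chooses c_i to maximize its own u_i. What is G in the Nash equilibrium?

7.1

Village i's FOC: ∂u_i/∂c_i = α_i − c_i = 0, so c_i* = α_i.
NE contributions = (1.5, 1.7, 3.9); G = 7.1.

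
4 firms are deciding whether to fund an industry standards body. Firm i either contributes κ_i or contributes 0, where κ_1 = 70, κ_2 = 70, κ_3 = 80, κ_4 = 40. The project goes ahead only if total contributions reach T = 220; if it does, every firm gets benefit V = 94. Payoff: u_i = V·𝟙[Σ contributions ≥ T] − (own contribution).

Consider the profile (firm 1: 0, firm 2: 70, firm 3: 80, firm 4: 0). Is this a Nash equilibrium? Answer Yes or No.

No

Total = 150 < 220: not provided.
Firm 1 (pledges 0, payoff 0): pledging 70 → total 220, payoff 24. Profitable deviation.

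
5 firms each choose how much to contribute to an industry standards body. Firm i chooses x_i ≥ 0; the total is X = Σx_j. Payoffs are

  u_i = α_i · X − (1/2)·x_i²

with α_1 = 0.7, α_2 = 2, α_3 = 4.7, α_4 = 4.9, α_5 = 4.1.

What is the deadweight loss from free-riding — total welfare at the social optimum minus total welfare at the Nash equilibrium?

Firm i's FOC: ∂u_i/∂x_i = α_i − x_i = 0, so x_i* = α_i.
NE contributions = (0.7, 2, 4.7, 4.9, 4.1); X = 16.4.
W^NE = (Σα)·X − ½Σα_i² = 16.4² − ½·67.4 = 235.26.
Planner sets x_i = Σα_j = 16.4 for every i, so X^SO = 5·16.4 = 82.
W^SO = (Σα)·X^SO − ½·5·(Σα)² = (5/2)·16.4² = 672.4.
Deadweight loss = W^SO − W^NE = 437.14.

437.14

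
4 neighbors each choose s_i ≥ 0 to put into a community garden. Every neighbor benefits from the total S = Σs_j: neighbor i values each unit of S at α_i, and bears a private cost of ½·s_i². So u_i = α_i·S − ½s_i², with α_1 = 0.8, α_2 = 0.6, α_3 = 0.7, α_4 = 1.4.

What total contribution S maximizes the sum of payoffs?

14

Planner FOC: ∂(Σu_j)/∂s_i = (Σα_j) − s_i = 0, so s_i^SO = Σα_j = 3.5 for every i; S^SO = 14.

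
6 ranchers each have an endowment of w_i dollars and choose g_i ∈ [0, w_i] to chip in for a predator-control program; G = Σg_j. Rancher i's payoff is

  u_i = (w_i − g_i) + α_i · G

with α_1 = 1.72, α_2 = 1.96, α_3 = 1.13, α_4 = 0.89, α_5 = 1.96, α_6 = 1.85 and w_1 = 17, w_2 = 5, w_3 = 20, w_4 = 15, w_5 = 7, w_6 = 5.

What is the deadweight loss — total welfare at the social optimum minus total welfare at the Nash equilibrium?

127.65

∂u_i/∂g_i = α_i − 1, so rancher i contributes w_i if α_i > 1, else 0.
α_i > 1 for i ∈ {1, 2, 3, 5, 6}; NE contributions (17, 5, 20, 0, 7, 5), G = 54.
W^NE = Σw_i − G^NE + (Σα_i)·G^NE = 69 + 8.51·54 = 528.54.
Planner: ∂(Σu_j)/∂g_i = Σα_j − 1 = 8.51 > 0, so everyone contributes w_i; G^SO = 69, W^SO = 69 + 8.51·69 = 656.19.
Deadweight loss = 127.65.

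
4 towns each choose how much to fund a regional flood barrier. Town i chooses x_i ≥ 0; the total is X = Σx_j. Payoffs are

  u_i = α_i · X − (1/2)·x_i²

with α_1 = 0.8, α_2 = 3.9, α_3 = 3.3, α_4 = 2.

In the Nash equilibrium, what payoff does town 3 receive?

Town i's FOC: ∂u_i/∂x_i = α_i − x_i = 0, so x_i* = α_i.
NE contributions = (0.8, 3.9, 3.3, 2); X = 10.
u_3 = α_3·X − ½·(x_3)² = 3.3·10 − ½·3.3² = 27.555.

27.555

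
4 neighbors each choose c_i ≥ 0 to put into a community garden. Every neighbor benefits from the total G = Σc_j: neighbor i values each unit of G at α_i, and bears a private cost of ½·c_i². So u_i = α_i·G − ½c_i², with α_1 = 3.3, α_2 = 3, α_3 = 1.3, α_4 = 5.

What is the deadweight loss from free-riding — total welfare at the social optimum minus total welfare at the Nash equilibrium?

Neighbor i's FOC: ∂u_i/∂c_i = α_i − c_i = 0, so c_i* = α_i.
NE contributions = (3.3, 3, 1.3, 5); G = 12.6.
W^NE = (Σα)·G − ½Σα_i² = 12.6² − ½·46.58 = 135.47.
Planner sets c_i = Σα_j = 12.6 for every i, so G^SO = 4·12.6 = 50.4.
W^SO = (Σα)·G^SO − ½·4·(Σα)² = (4/2)·12.6² = 317.52.
Deadweight loss = W^SO − W^NE = 182.05.

182.05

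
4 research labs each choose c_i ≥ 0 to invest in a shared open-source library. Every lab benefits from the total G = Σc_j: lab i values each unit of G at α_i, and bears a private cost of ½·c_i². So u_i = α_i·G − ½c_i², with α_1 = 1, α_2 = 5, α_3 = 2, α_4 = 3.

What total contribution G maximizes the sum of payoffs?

44

Planner FOC: ∂(Σu_j)/∂c_i = (Σα_j) − c_i = 0, so c_i^SO = Σα_j = 11 for every i; G^SO = 44.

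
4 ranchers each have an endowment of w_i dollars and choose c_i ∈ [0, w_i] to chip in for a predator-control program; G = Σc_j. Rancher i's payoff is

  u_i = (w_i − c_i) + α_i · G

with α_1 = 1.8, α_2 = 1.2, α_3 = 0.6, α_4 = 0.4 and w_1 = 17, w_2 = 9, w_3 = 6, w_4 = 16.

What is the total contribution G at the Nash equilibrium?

26

∂u_i/∂c_i = α_i − 1, so rancher i contributes w_i if α_i > 1, else 0.
α_i > 1 for i ∈ {1, 2}; NE contributions (17, 9, 0, 0), G = 26.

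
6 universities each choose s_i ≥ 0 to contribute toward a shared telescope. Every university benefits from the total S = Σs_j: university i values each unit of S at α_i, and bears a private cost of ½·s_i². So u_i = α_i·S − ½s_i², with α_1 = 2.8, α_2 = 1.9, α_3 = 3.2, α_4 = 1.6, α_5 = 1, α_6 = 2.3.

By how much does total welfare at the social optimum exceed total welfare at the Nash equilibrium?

University i's FOC: ∂u_i/∂s_i = α_i − s_i = 0, so s_i* = α_i.
NE contributions = (2.8, 1.9, 3.2, 1.6, 1, 2.3); S = 12.8.
W^NE = (Σα)·S − ½Σα_i² = 12.8² − ½·30.54 = 148.57.
Planner sets s_i = Σα_j = 12.8 for every i, so S^SO = 6·12.8 = 76.8.
W^SO = (Σα)·S^SO − ½·6·(Σα)² = (6/2)·12.8² = 491.52.
Deadweight loss = W^SO − W^NE = 342.95.

342.95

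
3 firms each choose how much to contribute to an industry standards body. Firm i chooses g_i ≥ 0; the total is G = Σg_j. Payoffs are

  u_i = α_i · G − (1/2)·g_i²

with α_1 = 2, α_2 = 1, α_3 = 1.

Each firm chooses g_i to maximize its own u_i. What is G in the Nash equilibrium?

Firm i's FOC: ∂u_i/∂g_i = α_i − g_i = 0, so g_i* = α_i.
NE contributions = (2, 1, 1); G = 4.

4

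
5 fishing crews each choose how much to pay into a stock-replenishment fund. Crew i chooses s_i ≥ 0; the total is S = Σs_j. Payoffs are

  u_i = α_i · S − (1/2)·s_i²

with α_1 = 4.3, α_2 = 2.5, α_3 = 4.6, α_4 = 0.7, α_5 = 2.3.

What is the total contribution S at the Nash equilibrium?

14.4

Crew i's FOC: ∂u_i/∂s_i = α_i − s_i = 0, so s_i* = α_i.
NE contributions = (4.3, 2.5, 4.6, 0.7, 2.3); S = 14.4.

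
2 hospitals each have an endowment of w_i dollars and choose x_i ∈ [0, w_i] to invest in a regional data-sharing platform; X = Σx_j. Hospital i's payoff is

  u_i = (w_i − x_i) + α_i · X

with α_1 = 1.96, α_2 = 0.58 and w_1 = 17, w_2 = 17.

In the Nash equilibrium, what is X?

17

∂u_i/∂x_i = α_i − 1, so hospital i contributes w_i if α_i > 1, else 0.
α_i > 1 for i ∈ {1}; NE contributions (17, 0), X = 17.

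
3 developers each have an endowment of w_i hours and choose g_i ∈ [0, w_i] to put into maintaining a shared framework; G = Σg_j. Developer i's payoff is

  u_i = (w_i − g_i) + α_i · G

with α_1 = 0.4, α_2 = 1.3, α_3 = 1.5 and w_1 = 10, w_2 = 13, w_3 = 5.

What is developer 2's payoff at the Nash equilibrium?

∂u_i/∂g_i = α_i − 1, so developer i contributes w_i if α_i > 1, else 0.
α_i > 1 for i ∈ {2, 3}; NE contributions (0, 13, 5), G = 18.
u_2 = (13 − 13) + 1.3·18 = 23.4.

23.4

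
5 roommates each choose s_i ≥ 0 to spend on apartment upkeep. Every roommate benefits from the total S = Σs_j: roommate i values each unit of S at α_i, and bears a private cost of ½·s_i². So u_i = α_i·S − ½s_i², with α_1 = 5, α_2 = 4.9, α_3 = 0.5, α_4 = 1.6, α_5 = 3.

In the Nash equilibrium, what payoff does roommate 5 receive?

Roommate i's FOC: ∂u_i/∂s_i = α_i − s_i = 0, so s_i* = α_i.
NE contributions = (5, 4.9, 0.5, 1.6, 3); S = 15.
u_5 = α_5·S − ½·(s_5)² = 3·15 − ½·3² = 40.5.

40.5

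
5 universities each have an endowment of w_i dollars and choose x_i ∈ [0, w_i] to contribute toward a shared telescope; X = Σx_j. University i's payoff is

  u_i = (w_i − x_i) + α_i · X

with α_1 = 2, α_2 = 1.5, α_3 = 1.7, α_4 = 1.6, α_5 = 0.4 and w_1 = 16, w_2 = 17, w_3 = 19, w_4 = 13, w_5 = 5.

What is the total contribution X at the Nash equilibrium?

65

∂u_i/∂x_i = α_i − 1, so university i contributes w_i if α_i > 1, else 0.
α_i > 1 for i ∈ {1, 2, 3, 4}; NE contributions (16, 17, 19, 13, 0), X = 65.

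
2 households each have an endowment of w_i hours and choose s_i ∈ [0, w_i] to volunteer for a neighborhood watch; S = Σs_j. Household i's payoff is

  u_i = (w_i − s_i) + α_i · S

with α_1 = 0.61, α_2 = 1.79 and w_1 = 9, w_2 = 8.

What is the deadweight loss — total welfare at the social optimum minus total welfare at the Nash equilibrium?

12.6

∂u_i/∂s_i = α_i − 1, so household i contributes w_i if α_i > 1, else 0.
α_i > 1 for i ∈ {2}; NE contributions (0, 8), S = 8.
W^NE = Σw_i − S^NE + (Σα_i)·S^NE = 17 + 1.4·8 = 28.2.
Planner: ∂(Σu_j)/∂s_i = Σα_j − 1 = 1.4 > 0, so everyone contributes w_i; S^SO = 17, W^SO = 17 + 1.4·17 = 40.8.
Deadweight loss = 12.6.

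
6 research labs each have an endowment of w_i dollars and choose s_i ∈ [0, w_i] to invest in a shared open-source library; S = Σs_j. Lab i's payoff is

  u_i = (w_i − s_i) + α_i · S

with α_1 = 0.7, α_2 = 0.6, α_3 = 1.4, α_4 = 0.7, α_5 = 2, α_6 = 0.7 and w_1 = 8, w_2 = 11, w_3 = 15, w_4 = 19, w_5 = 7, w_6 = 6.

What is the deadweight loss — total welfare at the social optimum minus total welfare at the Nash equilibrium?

∂u_i/∂s_i = α_i − 1, so lab i contributes w_i if α_i > 1, else 0.
α_i > 1 for i ∈ {3, 5}; NE contributions (0, 0, 15, 0, 7, 0), S = 22.
W^NE = Σw_i − S^NE + (Σα_i)·S^NE = 66 + 5.1·22 = 178.2.
Planner: ∂(Σu_j)/∂s_i = Σα_j − 1 = 5.1 > 0, so everyone contributes w_i; S^SO = 66, W^SO = 66 + 5.1·66 = 402.6.
Deadweight loss = 224.4.

224.4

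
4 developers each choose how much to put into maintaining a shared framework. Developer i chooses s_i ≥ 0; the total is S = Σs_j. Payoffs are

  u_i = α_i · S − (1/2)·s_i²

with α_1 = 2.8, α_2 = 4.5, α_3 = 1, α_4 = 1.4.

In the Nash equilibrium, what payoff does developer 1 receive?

Developer i's FOC: ∂u_i/∂s_i = α_i − s_i = 0, so s_i* = α_i.
NE contributions = (2.8, 4.5, 1, 1.4); S = 9.7.
u_1 = α_1·S − ½·(s_1)² = 2.8·9.7 − ½·2.8² = 23.24.

23.24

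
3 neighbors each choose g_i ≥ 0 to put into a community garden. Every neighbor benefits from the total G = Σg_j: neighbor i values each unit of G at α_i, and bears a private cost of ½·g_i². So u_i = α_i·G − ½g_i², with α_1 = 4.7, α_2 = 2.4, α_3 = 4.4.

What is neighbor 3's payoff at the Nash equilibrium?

Neighbor i's FOC: ∂u_i/∂g_i = α_i − g_i = 0, so g_i* = α_i.
NE contributions = (4.7, 2.4, 4.4); G = 11.5.
u_3 = α_3·G − ½·(g_3)² = 4.4·11.5 − ½·4.4² = 40.92.

40.92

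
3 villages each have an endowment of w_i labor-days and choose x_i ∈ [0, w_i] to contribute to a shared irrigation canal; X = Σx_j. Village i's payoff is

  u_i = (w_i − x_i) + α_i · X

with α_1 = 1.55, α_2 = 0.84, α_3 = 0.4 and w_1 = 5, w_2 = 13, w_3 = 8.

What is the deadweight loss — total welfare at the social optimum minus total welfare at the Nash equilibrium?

37.59

∂u_i/∂x_i = α_i − 1, so village i contributes w_i if α_i > 1, else 0.
α_i > 1 for i ∈ {1}; NE contributions (5, 0, 0), X = 5.
W^NE = Σw_i − X^NE + (Σα_i)·X^NE = 26 + 1.79·5 = 34.95.
Planner: ∂(Σu_j)/∂x_i = Σα_j − 1 = 1.79 > 0, so everyone contributes w_i; X^SO = 26, W^SO = 26 + 1.79·26 = 72.54.
Deadweight loss = 37.59.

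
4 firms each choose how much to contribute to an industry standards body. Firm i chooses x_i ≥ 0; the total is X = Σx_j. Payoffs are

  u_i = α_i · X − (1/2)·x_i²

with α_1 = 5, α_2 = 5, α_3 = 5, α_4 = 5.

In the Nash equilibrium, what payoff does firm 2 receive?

Firm i's FOC: ∂u_i/∂x_i = α_i − x_i = 0, so x_i* = α_i.
NE contributions = (5, 5, 5, 5); X = 20.
u_2 = α_2·X − ½·(x_2)² = 5·20 − ½·5² = 87.5.

87.5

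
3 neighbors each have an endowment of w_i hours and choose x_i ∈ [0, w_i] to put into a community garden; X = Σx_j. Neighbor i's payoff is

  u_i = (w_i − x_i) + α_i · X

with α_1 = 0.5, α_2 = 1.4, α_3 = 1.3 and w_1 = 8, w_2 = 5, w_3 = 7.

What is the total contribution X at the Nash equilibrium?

12

∂u_i/∂x_i = α_i − 1, so neighbor i contributes w_i if α_i > 1, else 0.
α_i > 1 for i ∈ {2, 3}; NE contributions (0, 5, 7), X = 12.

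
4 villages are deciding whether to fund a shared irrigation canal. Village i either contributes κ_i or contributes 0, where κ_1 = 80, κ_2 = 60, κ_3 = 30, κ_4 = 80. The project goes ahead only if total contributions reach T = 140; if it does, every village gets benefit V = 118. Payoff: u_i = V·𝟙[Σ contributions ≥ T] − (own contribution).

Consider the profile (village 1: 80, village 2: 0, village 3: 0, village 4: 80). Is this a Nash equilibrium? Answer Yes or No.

Yes

Total = 160 ≥ 140: provided.
Village 1 (pledges 80, payoff 38): dropping to 0 → total 80, payoff 0. No gain.
Village 2 (pledges 0, payoff 118): pledging 60 → total 220, payoff 58. No gain.
Village 3 (pledges 0, payoff 118): pledging 30 → total 190, payoff 88. No gain.
Village 4 (pledges 80, payoff 38): dropping to 0 → total 80, payoff 0. No gain.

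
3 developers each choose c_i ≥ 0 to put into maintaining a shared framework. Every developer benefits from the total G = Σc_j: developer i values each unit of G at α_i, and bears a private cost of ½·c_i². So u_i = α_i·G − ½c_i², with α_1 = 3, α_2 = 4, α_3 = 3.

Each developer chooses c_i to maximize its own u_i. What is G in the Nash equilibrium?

10

Developer i's FOC: ∂u_i/∂c_i = α_i − c_i = 0, so c_i* = α_i.
NE contributions = (3, 4, 3); G = 10.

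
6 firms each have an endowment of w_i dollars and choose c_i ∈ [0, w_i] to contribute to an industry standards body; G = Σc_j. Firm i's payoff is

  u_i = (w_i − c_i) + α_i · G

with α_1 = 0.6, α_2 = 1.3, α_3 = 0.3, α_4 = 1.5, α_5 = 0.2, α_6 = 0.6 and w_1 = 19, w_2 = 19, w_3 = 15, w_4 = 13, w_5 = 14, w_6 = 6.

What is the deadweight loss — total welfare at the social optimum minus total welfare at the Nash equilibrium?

∂u_i/∂c_i = α_i − 1, so firm i contributes w_i if α_i > 1, else 0.
α_i > 1 for i ∈ {2, 4}; NE contributions (0, 19, 0, 13, 0, 0), G = 32.
W^NE = Σw_i − G^NE + (Σα_i)·G^NE = 86 + 3.5·32 = 198.
Planner: ∂(Σu_j)/∂c_i = Σα_j − 1 = 3.5 > 0, so everyone contributes w_i; G^SO = 86, W^SO = 86 + 3.5·86 = 387.
Deadweight loss = 189.

189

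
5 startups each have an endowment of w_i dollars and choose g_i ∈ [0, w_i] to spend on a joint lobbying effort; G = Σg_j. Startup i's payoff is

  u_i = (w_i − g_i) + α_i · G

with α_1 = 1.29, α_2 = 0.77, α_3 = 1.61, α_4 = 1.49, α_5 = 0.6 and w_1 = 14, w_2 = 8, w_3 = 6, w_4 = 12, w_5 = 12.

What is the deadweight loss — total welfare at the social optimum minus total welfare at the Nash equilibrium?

95.2

∂u_i/∂g_i = α_i − 1, so startup i contributes w_i if α_i > 1, else 0.
α_i > 1 for i ∈ {1, 3, 4}; NE contributions (14, 0, 6, 12, 0), G = 32.
W^NE = Σw_i − G^NE + (Σα_i)·G^NE = 52 + 4.76·32 = 204.32.
Planner: ∂(Σu_j)/∂g_i = Σα_j − 1 = 4.76 > 0, so everyone contributes w_i; G^SO = 52, W^SO = 52 + 4.76·52 = 299.52.
Deadweight loss = 95.2.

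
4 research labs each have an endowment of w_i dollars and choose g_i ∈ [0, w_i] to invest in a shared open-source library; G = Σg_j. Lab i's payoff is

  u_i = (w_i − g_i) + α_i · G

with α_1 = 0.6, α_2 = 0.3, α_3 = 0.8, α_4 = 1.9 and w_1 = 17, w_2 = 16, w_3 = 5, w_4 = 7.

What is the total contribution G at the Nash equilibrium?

7

∂u_i/∂g_i = α_i − 1, so lab i contributes w_i if α_i > 1, else 0.
α_i > 1 for i ∈ {4}; NE contributions (0, 0, 0, 7), G = 7.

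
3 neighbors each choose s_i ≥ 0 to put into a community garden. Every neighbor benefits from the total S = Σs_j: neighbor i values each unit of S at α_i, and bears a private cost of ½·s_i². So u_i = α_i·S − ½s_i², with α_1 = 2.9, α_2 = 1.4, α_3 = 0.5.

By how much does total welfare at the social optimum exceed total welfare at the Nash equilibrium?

16.83

Neighbor i's FOC: ∂u_i/∂s_i = α_i − s_i = 0, so s_i* = α_i.
NE contributions = (2.9, 1.4, 0.5); S = 4.8.
W^NE = (Σα)·S − ½Σα_i² = 4.8² − ½·10.62 = 17.73.
Planner sets s_i = Σα_j = 4.8 for every i, so S^SO = 3·4.8 = 14.4.
W^SO = (Σα)·S^SO − ½·3·(Σα)² = (3/2)·4.8² = 34.56.
Deadweight loss = W^SO − W^NE = 16.83.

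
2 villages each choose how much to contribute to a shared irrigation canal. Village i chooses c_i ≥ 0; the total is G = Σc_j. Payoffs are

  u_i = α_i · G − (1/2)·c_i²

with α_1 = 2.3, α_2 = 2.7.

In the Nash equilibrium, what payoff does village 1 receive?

8.855

Village i's FOC: ∂u_i/∂c_i = α_i − c_i = 0, so c_i* = α_i.
NE contributions = (2.3, 2.7); G = 5.
u_1 = α_1·G − ½·(c_1)² = 2.3·5 − ½·2.3² = 8.855.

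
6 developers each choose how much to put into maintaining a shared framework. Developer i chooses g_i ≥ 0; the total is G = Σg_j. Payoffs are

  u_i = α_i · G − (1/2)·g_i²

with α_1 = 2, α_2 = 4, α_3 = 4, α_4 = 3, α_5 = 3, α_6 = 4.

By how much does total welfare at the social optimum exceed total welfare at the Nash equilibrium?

Developer i's FOC: ∂u_i/∂g_i = α_i − g_i = 0, so g_i* = α_i.
NE contributions = (2, 4, 4, 3, 3, 4); G = 20.
W^NE = (Σα)·G − ½Σα_i² = 20² − ½·70 = 365.
Planner sets g_i = Σα_j = 20 for every i, so G^SO = 6·20 = 120.
W^SO = (Σα)·G^SO − ½·6·(Σα)² = (6/2)·20² = 1200.
Deadweight loss = W^SO − W^NE = 835.

835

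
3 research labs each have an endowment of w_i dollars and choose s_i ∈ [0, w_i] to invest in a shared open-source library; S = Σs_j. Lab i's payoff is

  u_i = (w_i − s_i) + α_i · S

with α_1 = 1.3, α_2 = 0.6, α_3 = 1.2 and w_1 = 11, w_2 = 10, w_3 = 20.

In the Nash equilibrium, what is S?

31

∂u_i/∂s_i = α_i − 1, so lab i contributes w_i if α_i > 1, else 0.
α_i > 1 for i ∈ {1, 3}; NE contributions (11, 0, 20), S = 31.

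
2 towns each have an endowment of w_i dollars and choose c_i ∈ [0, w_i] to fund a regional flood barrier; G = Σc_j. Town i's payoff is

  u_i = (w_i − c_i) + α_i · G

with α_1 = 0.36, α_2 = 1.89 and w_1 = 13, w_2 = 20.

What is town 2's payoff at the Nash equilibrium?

37.8

∂u_i/∂c_i = α_i − 1, so town i contributes w_i if α_i > 1, else 0.
α_i > 1 for i ∈ {2}; NE contributions (0, 20), G = 20.
u_2 = (20 − 20) + 1.89·20 = 37.8.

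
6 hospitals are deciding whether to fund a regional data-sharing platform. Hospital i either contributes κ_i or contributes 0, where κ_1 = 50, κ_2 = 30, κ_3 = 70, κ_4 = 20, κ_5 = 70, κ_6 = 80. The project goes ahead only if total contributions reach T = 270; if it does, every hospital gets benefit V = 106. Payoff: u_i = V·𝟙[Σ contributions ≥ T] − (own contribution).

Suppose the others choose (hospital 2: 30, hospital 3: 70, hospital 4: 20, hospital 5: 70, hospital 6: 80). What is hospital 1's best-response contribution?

Others' total = 270 ≥ 270; contributing adds cost 50 for no extra benefit.
Best response: 0.

0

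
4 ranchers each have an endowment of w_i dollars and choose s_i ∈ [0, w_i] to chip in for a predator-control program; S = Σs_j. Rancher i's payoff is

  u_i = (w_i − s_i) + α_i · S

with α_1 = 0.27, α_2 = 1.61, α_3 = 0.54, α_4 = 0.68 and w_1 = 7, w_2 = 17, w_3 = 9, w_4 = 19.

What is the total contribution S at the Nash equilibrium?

17

∂u_i/∂s_i = α_i − 1, so rancher i contributes w_i if α_i > 1, else 0.
α_i > 1 for i ∈ {2}; NE contributions (0, 17, 0, 0), S = 17.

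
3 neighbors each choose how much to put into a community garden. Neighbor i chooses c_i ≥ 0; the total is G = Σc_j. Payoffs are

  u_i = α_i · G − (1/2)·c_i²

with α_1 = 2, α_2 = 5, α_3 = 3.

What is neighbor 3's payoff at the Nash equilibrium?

Neighbor i's FOC: ∂u_i/∂c_i = α_i − c_i = 0, so c_i* = α_i.
NE contributions = (2, 5, 3); G = 10.
u_3 = α_3·G − ½·(c_3)² = 3·10 − ½·3² = 25.5.

25.5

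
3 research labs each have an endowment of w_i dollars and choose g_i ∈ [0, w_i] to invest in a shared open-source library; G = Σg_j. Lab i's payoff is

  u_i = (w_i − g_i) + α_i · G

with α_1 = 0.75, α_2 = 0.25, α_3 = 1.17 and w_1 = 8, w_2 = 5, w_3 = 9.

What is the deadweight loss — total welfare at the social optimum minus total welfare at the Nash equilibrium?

15.21

∂u_i/∂g_i = α_i − 1, so lab i contributes w_i if α_i > 1, else 0.
α_i > 1 for i ∈ {3}; NE contributions (0, 0, 9), G = 9.
W^NE = Σw_i − G^NE + (Σα_i)·G^NE = 22 + 1.17·9 = 32.53.
Planner: ∂(Σu_j)/∂g_i = Σα_j − 1 = 1.17 > 0, so everyone contributes w_i; G^SO = 22, W^SO = 22 + 1.17·22 = 47.74.
Deadweight loss = 15.21.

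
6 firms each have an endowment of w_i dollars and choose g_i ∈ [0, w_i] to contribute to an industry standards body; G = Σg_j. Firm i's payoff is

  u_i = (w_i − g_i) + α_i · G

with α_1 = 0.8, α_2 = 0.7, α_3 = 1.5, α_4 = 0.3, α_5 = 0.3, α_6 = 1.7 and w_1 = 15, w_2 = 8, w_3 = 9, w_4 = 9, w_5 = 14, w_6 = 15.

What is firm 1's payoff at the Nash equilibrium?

34.2

∂u_i/∂g_i = α_i − 1, so firm i contributes w_i if α_i > 1, else 0.
α_i > 1 for i ∈ {3, 6}; NE contributions (0, 0, 9, 0, 0, 15), G = 24.
u_1 = (15 − 0) + 0.8·24 = 34.2.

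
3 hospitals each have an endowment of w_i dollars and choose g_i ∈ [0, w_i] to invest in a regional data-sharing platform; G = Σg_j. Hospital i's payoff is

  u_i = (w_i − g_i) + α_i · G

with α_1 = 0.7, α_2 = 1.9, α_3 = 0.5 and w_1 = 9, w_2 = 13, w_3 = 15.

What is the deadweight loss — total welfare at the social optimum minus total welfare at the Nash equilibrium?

50.4

∂u_i/∂g_i = α_i − 1, so hospital i contributes w_i if α_i > 1, else 0.
α_i > 1 for i ∈ {2}; NE contributions (0, 13, 0), G = 13.
W^NE = Σw_i − G^NE + (Σα_i)·G^NE = 37 + 2.1·13 = 64.3.
Planner: ∂(Σu_j)/∂g_i = Σα_j − 1 = 2.1 > 0, so everyone contributes w_i; G^SO = 37, W^SO = 37 + 2.1·37 = 114.7.
Deadweight loss = 50.4.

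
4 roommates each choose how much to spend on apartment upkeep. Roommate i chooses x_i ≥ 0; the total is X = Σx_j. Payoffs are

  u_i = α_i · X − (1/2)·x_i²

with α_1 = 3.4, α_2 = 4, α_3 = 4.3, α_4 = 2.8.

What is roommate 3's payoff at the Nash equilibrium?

53.105

Roommate i's FOC: ∂u_i/∂x_i = α_i − x_i = 0, so x_i* = α_i.
NE contributions = (3.4, 4, 4.3, 2.8); X = 14.5.
u_3 = α_3·X − ½·(x_3)² = 4.3·14.5 − ½·4.3² = 53.105.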